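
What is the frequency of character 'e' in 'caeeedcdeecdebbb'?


Scanning 'caeeedcdeecdebbb' for 'e':
  Position 2: 'e' -> MATCH (count: 1)
  Position 3: 'e' -> MATCH (count: 2)
  Position 4: 'e' -> MATCH (count: 3)
  Position 8: 'e' -> MATCH (count: 4)
  Position 9: 'e' -> MATCH (count: 5)
  Position 12: 'e' -> MATCH (count: 6)
Total occurrences of 'e': 6

6


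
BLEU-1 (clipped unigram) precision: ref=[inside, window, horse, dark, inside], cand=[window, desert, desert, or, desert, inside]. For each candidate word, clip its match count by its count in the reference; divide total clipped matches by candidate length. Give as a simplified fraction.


Reference word counts: {'dark': 1, 'horse': 1, 'inside': 2, 'window': 1}
Checking each candidate word (with clipping):
  'window' -> in reference (ref count 1, used 1/1) -> match (matches: 1)
  'desert' -> not in reference -> no match (matches: 1)
  'desert' -> not in reference -> no match (matches: 1)
  'or' -> not in reference -> no match (matches: 1)
  'desert' -> not in reference -> no match (matches: 1)
  'inside' -> in reference (ref count 2, used 1/2) -> match (matches: 2)
Clipped matches: 2, Candidate length: 6
Precision = 2/6 = 1/3

1/3


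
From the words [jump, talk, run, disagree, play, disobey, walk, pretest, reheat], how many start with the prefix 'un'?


Checking each word for prefix 'un':
  'jump' -> no (count: 0)
  'talk' -> no (count: 0)
  'run' -> no (count: 0)
  'disagree' -> no (count: 0)
  'play' -> no (count: 0)
  'disobey' -> no (count: 0)
  'walk' -> no (count: 0)
  'pretest' -> no (count: 0)
  'reheat' -> no (count: 0)
Total with prefix 'un': 0

0


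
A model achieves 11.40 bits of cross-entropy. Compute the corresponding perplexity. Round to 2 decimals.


Perplexity formula: PP = 2^H
H = 11.40
PP = 2^11.40
Decompose: 2^11.40 = 2^11 * 2^0.40
2^11 = 2048, 2^0.40 ~ 1.3195079
PP ~ 2048 * 1.3195079 = 2702.3521792
Rounded to 2 decimals: 2702.35

2702.35


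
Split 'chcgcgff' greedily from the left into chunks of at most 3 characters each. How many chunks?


'chcgcgff' has 8 characters.
Chunking with max size 3:
  Chunk 1: 'chc' (positions 0-2)
  Chunk 2: 'gcg' (positions 3-5)
  Chunk 3: 'ff' (positions 6-7)
Total chunks: ceil(8 / 3) = 3

3


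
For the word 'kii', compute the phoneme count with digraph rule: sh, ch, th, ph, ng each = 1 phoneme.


Parsing 'kii' greedily, digraphs first:
  'k' -> consonant phoneme (phonemes so far: 1)
  'i' -> vowel phoneme (phonemes so far: 2)
  'i' -> vowel phoneme (phonemes so far: 3)
Total phonemes: 3

3


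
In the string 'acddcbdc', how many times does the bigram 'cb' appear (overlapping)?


Scanning 'acddcbdc' for bigram 'cb':
  Position 0: 'ac' -> no
  Position 1: 'cd' -> no
  Position 2: 'dd' -> no
  Position 3: 'dc' -> no
  Position 4: 'cb' -> MATCH
  Position 5: 'bd' -> no
  Position 6: 'dc' -> no
Total matches: 1

1


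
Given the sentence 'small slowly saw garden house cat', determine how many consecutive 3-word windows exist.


Word trigrams from [6] words:
  Trigram 1: (small slowly saw)
  Trigram 2: (slowly saw garden)
  Trigram 3: (saw garden house)
  Trigram 4: (garden house cat)
Total word trigrams: 6 - 2 = 4

4


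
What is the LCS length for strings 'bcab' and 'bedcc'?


DP table for LCS of 'bcab' and 'bedcc':
       b  e  d  c  c
    0  0  0  0  0  0
  b 0  1  1  1  1  1
  c 0  1  1  1  2  2
  a 0  1  1  1  2  2
  b 0  1  1  1  2  2
LCS: 'bc'
LCS length = 2

2


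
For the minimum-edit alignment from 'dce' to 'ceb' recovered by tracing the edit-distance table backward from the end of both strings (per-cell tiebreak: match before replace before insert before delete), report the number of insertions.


Edit distance = 2. Backtracking from cell (3, 3) with preference match > replace > insert > delete,
then listing the resulting alignment 'dce' -> 'ceb' left to right:
  Step 1: delete 'd'
  Step 2: keep 'c'
  Step 3: keep 'e'
  Step 4: insert 'b' [insertion #1]
Total insertions: 1

1


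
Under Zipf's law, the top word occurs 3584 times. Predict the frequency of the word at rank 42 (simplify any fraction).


Zipf's law: freq(rank) = f1 / rank
f1 = 3584, rank = 42
freq = 3584 / 42
GCD(3584, 42) = 14
Simplified: 256/3

256/3


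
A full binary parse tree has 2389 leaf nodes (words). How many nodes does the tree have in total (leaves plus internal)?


Leaf nodes (terminals): 2389
Internal nodes = n - 1 = 2389 - 1 = 2388
Total = leaves + internal = 2389 + 2388 = 4777

4777


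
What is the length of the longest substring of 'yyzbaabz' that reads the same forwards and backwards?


Scanning 'yyzbaabz' for palindromic substrings.
Substring at positions 2-7: 'zbaabz'.
Check: reverse('zbaabz') = 'zbaabz' -> palindrome confirmed.
Neighbouring characters ('y' / '-') break symmetry, so it cannot extend further.
No longer palindromic substring exists; longest length = 6

6


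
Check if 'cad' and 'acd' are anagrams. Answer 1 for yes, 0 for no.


Sort characters of 'cad': 'acd'
Sort characters of 'acd': 'acd'
Sorted forms match -> they ARE anagrams
Result: 1

1


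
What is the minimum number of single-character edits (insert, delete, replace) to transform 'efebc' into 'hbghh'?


Building DP table for s1='efebc' (len 5) and s2='hbghh' (len 5):
       h  b  g  h  h
    0  1  2  3  4  5
  e 1  1  2  3  4  5
  f 2  2  2  3  4  5
  e 3  3  3  3  4  5
  b 4  4  3  4  4  5
  c 5  5  4  4  5  5
Edit distance = dp[5][5] = 5

5


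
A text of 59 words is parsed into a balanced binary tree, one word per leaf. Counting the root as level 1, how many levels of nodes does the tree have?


In a balanced binary tree with n leaves the deepest leaf is ceil(log2(n)) edges below the root,
so counting node levels inclusive of root and leaves gives ceil(log2(n)) + 1 levels.
log2(59) = 5.8826
ceil(5.8826) = 6
levels = 6 + 1 = 7

7


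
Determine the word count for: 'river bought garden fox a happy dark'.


Counting words by splitting on spaces:
  Word 1: 'river'
  Word 2: 'bought'
  Word 3: 'garden'
  Word 4: 'fox'
  Word 5: 'a'
  Word 6: 'happy'
  Word 7: 'dark'
Total words: 7

7


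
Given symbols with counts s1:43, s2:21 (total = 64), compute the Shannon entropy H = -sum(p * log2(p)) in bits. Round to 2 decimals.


Computing entropy H = -sum(p_i * log2(p_i)):
  s1: p = 43/64 = 0.6719, -p*log2(p) = 0.3855
  s2: p = 21/64 = 0.3281, -p*log2(p) = 0.5275
H = sum of terms = 0.9130
Rounded to 2 decimals: 0.91

0.91


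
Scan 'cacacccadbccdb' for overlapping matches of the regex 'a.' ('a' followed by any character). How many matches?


Pattern: a. means 'a' followed by any character.
Scanning 'cacacccadbccdb' position-by-position:
  Pos 0: window 'ca' -> no
  Pos 1: window 'ac' -> MATCH
  Pos 2: window 'ca' -> no
  Pos 3: window 'ac' -> MATCH
  Pos 4: window 'cc' -> no
  Pos 5: window 'cc' -> no
  Pos 6: window 'ca' -> no
  Pos 7: window 'ad' -> MATCH
  Pos 8: window 'db' -> no
  Pos 9: window 'bc' -> no
  Pos 10: window 'cc' -> no
  Pos 11: window 'cd' -> no
  Pos 12: window 'db' -> no
  Pos 13: window 'b' -> no
Total matches: 3

3


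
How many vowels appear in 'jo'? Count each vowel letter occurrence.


Scanning each character of 'jo':
  Position 1: 'j' -> consonant (running count: 0)
  Position 2: 'o' -> vowel (running count: 1)
Total vowels: 1

1


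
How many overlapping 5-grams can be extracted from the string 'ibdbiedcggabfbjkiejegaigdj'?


String 'ibdbiedcggabfbjkiejegaigdj' has length L = 26.
Number of overlapping n-grams = L - n + 1
Substituting: 26 - 5 + 1 = 22

22


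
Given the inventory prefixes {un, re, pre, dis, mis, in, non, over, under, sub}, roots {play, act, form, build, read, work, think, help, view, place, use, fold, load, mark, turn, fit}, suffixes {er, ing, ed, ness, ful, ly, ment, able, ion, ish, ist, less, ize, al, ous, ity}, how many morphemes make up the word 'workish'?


Segmenting 'workish' against the inventory:
  'work' -> root (morpheme 1)
  'ish' -> suffix (morpheme 2)
Total morphemes: 2

2


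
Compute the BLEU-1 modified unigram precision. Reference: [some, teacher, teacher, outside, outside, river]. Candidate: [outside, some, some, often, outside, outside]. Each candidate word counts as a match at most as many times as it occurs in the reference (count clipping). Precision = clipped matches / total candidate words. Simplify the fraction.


Reference word counts: {'outside': 2, 'river': 1, 'some': 1, 'teacher': 2}
Checking each candidate word (with clipping):
  'outside' -> in reference (ref count 2, used 1/2) -> match (matches: 1)
  'some' -> in reference (ref count 1, used 1/1) -> match (matches: 2)
  'some' -> ref count 1 already used up (1/1) -> clipped, no match (matches: 2)
  'often' -> not in reference -> no match (matches: 2)
  'outside' -> in reference (ref count 2, used 2/2) -> match (matches: 3)
  'outside' -> ref count 2 already used up (2/2) -> clipped, no match (matches: 3)
Clipped matches: 3, Candidate length: 6
Precision = 3/6 = 1/2

1/2


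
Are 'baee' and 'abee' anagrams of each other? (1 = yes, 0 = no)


Sort characters of 'baee': 'abee'
Sort characters of 'abee': 'abee'
Sorted forms match -> they ARE anagrams
Result: 1

1


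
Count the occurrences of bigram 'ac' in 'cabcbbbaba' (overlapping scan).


Scanning 'cabcbbbaba' for bigram 'ac':
  Position 0: 'ca' -> no
  Position 1: 'ab' -> no
  Position 2: 'bc' -> no
  Position 3: 'cb' -> no
  Position 4: 'bb' -> no
  Position 5: 'bb' -> no
  Position 6: 'ba' -> no
  Position 7: 'ab' -> no
  Position 8: 'ba' -> no
Total matches: 0

0


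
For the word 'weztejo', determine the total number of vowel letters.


Scanning each character of 'weztejo':
  Position 1: 'w' -> consonant (running count: 0)
  Position 2: 'e' -> vowel (running count: 1)
  Position 3: 'z' -> consonant (running count: 1)
  Position 4: 't' -> consonant (running count: 1)
  Position 5: 'e' -> vowel (running count: 2)
  Position 6: 'j' -> consonant (running count: 2)
  Position 7: 'o' -> vowel (running count: 3)
Total vowels: 3

3


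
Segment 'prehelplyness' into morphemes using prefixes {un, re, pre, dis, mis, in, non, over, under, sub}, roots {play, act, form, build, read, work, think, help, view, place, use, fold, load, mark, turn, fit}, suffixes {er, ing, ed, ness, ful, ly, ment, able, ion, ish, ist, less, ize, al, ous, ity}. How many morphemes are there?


Segmenting 'prehelplyness' against the inventory:
  'pre' -> prefix (morpheme 1)
  'help' -> root (morpheme 2)
  'ly' -> suffix (morpheme 3)
  'ness' -> suffix (morpheme 4)
Total morphemes: 4

4


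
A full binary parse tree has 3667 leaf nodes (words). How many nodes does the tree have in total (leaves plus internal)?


Leaf nodes (terminals): 3667
Internal nodes = n - 1 = 3667 - 1 = 3666
Total = leaves + internal = 3667 + 3666 = 7333

7333


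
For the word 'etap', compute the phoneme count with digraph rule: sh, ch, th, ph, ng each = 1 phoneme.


Parsing 'etap' greedily, digraphs first:
  'e' -> vowel phoneme (phonemes so far: 1)
  't' -> consonant phoneme (phonemes so far: 2)
  'a' -> vowel phoneme (phonemes so far: 3)
  'p' -> consonant phoneme (phonemes so far: 4)
Total phonemes: 4

4


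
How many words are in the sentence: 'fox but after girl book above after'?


Counting words by splitting on spaces:
  Word 1: 'fox'
  Word 2: 'but'
  Word 3: 'after'
  Word 4: 'girl'
  Word 5: 'book'
  Word 6: 'above'
  Word 7: 'after'
Total words: 7

7


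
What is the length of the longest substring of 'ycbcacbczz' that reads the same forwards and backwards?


Scanning 'ycbcacbczz' for palindromic substrings.
Substring at positions 1-7: 'cbcacbc'.
Check: reverse('cbcacbc') = 'cbcacbc' -> palindrome confirmed.
Neighbouring characters ('y' / 'z') break symmetry, so it cannot extend further.
No longer palindromic substring exists; longest length = 7

7


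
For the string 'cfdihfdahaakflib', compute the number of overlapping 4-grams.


String 'cfdihfdahaakflib' has length L = 16.
Number of overlapping n-grams = L - n + 1
Substituting: 16 - 4 + 1 = 13

13


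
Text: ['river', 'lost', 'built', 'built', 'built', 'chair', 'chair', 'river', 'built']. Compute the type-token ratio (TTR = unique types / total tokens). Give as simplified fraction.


Tokens: 9
Unique types: ('built', 'chair', 'lost', 'river') = 4
TTR = 4/9
Already in lowest terms.

4/9


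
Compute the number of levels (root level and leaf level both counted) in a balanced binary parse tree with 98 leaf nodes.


In a balanced binary tree with n leaves the deepest leaf is ceil(log2(n)) edges below the root,
so counting node levels inclusive of root and leaves gives ceil(log2(n)) + 1 levels.
log2(98) = 6.6147
ceil(6.6147) = 7
levels = 7 + 1 = 8

8


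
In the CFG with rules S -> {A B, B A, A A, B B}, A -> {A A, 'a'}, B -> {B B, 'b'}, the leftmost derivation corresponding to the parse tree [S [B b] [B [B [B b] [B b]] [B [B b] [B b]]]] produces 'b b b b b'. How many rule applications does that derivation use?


Every bracketed nonterminal node [X ...] in the tree is produced by exactly one rule application.
Reading the tree off as a leftmost derivation:
  Step 1: S  =>  B B   (applied S -> B B)
  Step 2: B B  =>  b B   (applied B -> b)
  Step 3: b B  =>  b B B   (applied B -> B B)
  Step 4: b B B  =>  b B B B   (applied B -> B B)
  Step 5: b B B B  =>  b b B B   (applied B -> b)
  Step 6: b b B B  =>  b b b B   (applied B -> b)
  Step 7: b b b B  =>  b b b B B   (applied B -> B B)
  Step 8: b b b B B  =>  b b b b B   (applied B -> b)
  Step 9: b b b b B  =>  b b b b b   (applied B -> b)
Final yield: b b b b b
Total rewrite steps: 9

9


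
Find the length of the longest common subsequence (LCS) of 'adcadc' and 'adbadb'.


DP table for LCS of 'adcadc' and 'adbadb':
       a  d  b  a  d  b
    0  0  0  0  0  0  0
  a 0  1  1  1  1  1  1
  d 0  1  2  2  2  2  2
  c 0  1  2  2  2  2  2
  a 0  1  2  2  3  3  3
  d 0  1  2  2  3  4  4
  c 0  1  2  2  3  4  4
LCS: 'adad'
LCS length = 4

4


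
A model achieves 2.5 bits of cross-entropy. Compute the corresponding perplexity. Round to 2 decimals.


Perplexity formula: PP = 2^H
H = 2.5
PP = 2^2.5
Decompose: 2^2.5 = 2^2 * 2^0.5 = 2^2 * sqrt(2)
2^2 = 4, sqrt(2) ~ 1.4142136
PP ~ 4 * 1.4142136 = 5.6568544
Rounded to 2 decimals: 5.66

5.66


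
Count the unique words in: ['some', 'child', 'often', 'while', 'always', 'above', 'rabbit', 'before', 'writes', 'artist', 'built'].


Listing all tokens and tracking unique types:
  Token 1: 'some' -> NEW (unique so far: 1)
  Token 2: 'child' -> NEW (unique so far: 2)
  Token 3: 'often' -> NEW (unique so far: 3)
  Token 4: 'while' -> NEW (unique so far: 4)
  Token 5: 'always' -> NEW (unique so far: 5)
  Token 6: 'above' -> NEW (unique so far: 6)
  Token 7: 'rabbit' -> NEW (unique so far: 7)
  Token 8: 'before' -> NEW (unique so far: 8)
  Token 9: 'writes' -> NEW (unique so far: 9)
  Token 10: 'artist' -> NEW (unique so far: 10)
  Token 11: 'built' -> NEW (unique so far: 11)
Unique types: ('above', 'always', 'artist', 'before', 'built', 'child', 'often', 'rabbit', 'some', 'while', 'writes')
Vocabulary size: 11

11


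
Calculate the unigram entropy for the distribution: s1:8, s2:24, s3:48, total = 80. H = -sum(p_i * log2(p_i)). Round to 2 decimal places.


Computing entropy H = -sum(p_i * log2(p_i)):
  s1: p = 8/80 = 0.1000, -p*log2(p) = 0.3322
  s2: p = 24/80 = 0.3000, -p*log2(p) = 0.5211
  s3: p = 48/80 = 0.6000, -p*log2(p) = 0.4422
H = sum of terms = 1.2955
Rounded to 2 decimals: 1.30

1.30


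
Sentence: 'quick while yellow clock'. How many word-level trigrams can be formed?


Word trigrams from [4] words:
  Trigram 1: (quick while yellow)
  Trigram 2: (while yellow clock)
Total word trigrams: 4 - 2 = 2

2


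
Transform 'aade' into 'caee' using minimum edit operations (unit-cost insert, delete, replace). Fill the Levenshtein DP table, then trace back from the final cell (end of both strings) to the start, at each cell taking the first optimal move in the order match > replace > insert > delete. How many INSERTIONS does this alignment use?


Edit distance = 2. Backtracking from cell (4, 4) with preference match > replace > insert > delete,
then listing the resulting alignment 'aade' -> 'caee' left to right:
  Step 1: replace a->c
  Step 2: keep 'a'
  Step 3: replace d->e
  Step 4: keep 'e'
Total insertions: 0

0


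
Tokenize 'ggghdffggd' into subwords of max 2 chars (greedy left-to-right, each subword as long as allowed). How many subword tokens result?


'ggghdffggd' has 10 characters.
Chunking with max size 2:
  Chunk 1: 'gg' (positions 0-1)
  Chunk 2: 'gh' (positions 2-3)
  Chunk 3: 'df' (positions 4-5)
  Chunk 4: 'fg' (positions 6-7)
  Chunk 5: 'gd' (positions 8-9)
Total chunks: ceil(10 / 2) = 5

5


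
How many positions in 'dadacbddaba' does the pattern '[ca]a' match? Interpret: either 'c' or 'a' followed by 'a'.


Pattern: [ca]a means either 'c' or 'a' followed by 'a'.
Scanning 'dadacbddaba' position-by-position:
  Pos 0: window 'da' -> no
  Pos 1: window 'ad' -> no
  Pos 2: window 'da' -> no
  Pos 3: window 'ac' -> no
  Pos 4: window 'cb' -> no
  Pos 5: window 'bd' -> no
  Pos 6: window 'dd' -> no
  Pos 7: window 'da' -> no
  Pos 8: window 'ab' -> no
  Pos 9: window 'ba' -> no
  Pos 10: window 'a' -> no
Total matches: 0

0


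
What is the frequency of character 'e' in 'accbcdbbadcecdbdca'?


Scanning 'accbcdbbadcecdbdca' for 'e':
  Position 11: 'e' -> MATCH (count: 1)
Total occurrences of 'e': 1

1


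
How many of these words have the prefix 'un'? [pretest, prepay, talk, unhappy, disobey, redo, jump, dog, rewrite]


Checking each word for prefix 'un':
  'pretest' -> no (count: 0)
  'prepay' -> no (count: 0)
  'talk' -> no (count: 0)
  'unhappy' -> YES, starts with 'un' (count: 1)
  'disobey' -> no (count: 1)
  'redo' -> no (count: 1)
  'jump' -> no (count: 1)
  'dog' -> no (count: 1)
  'rewrite' -> no (count: 1)
Total with prefix 'un': 1

1


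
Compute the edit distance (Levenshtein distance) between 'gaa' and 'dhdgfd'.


Building DP table for s1='gaa' (len 3) and s2='dhdgfd' (len 6):
       d  h  d  g  f  d
    0  1  2  3  4  5  6
  g 1  1  2  3  3  4  5
  a 2  2  2  3  4  4  5
  a 3  3  3  3  4  5  5
Edit distance = dp[3][6] = 5

5


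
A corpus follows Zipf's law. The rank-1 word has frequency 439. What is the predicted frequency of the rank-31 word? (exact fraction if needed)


Zipf's law: freq(rank) = f1 / rank
f1 = 439, rank = 31
freq = 439 / 31
GCD(439, 31) = 1
Simplified: 439/31

439/31


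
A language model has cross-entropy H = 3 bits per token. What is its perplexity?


Perplexity formula: PP = 2^H
H = 3
PP = 2^3
Steps: 2^1 = 2, 2^2 = 4, 2^3 = 8
PP = 8

8


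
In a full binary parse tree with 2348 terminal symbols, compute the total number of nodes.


Leaf nodes (terminals): 2348
Internal nodes = n - 1 = 2348 - 1 = 2347
Total = leaves + internal = 2348 + 2347 = 4695

4695


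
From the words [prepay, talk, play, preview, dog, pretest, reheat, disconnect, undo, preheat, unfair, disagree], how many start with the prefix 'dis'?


Checking each word for prefix 'dis':
  'prepay' -> no (count: 0)
  'talk' -> no (count: 0)
  'play' -> no (count: 0)
  'preview' -> no (count: 0)
  'dog' -> no (count: 0)
  'pretest' -> no (count: 0)
  'reheat' -> no (count: 0)
  'disconnect' -> YES, starts with 'dis' (count: 1)
  'undo' -> no (count: 1)
  'preheat' -> no (count: 1)
  'unfair' -> no (count: 1)
  'disagree' -> YES, starts with 'dis' (count: 2)
Total with prefix 'dis': 2

2


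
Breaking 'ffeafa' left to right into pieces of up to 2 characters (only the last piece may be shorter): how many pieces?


'ffeafa' has 6 characters.
Chunking with max size 2:
  Chunk 1: 'ff' (positions 0-1)
  Chunk 2: 'ea' (positions 2-3)
  Chunk 3: 'fa' (positions 4-5)
Total chunks: ceil(6 / 2) = 3

3


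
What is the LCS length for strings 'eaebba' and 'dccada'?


DP table for LCS of 'eaebba' and 'dccada':
       d  c  c  a  d  a
    0  0  0  0  0  0  0
  e 0  0  0  0  0  0  0
  a 0  0  0  0  1  1  1
  e 0  0  0  0  1  1  1
  b 0  0  0  0  1  1  1
  b 0  0  0  0  1  1  1
  a 0  0  0  0  1  1  2
LCS: 'aa'
LCS length = 2

2


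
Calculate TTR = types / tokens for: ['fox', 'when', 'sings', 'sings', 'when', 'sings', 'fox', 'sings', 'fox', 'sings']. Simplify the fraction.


Tokens: 10
Unique types: ('fox', 'sings', 'when') = 3
TTR = 3/10
Already in lowest terms.

3/10


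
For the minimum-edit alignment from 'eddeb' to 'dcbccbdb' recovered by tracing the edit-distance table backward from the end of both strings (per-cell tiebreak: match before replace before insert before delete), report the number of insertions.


Edit distance = 7. Backtracking from cell (5, 8) with preference match > replace > insert > delete,
then listing the resulting alignment 'eddeb' -> 'dcbccbdb' left to right:
  Step 1: insert 'd' [insertion #1]
  Step 2: insert 'c' [insertion #2]
  Step 3: insert 'b' [insertion #3]
  Step 4: replace e->c
  Step 5: replace d->c
  Step 6: replace d->b
  Step 7: replace e->d
  Step 8: keep 'b'
Total insertions: 3

3


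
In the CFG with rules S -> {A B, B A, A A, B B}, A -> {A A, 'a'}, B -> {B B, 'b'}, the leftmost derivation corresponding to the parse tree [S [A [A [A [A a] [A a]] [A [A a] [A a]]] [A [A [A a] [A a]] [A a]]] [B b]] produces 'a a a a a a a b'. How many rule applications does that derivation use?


Every bracketed nonterminal node [X ...] in the tree is produced by exactly one rule application.
Reading the tree off as a leftmost derivation:
  Step 1: S  =>  A B   (applied S -> A B)
  Step 2: A B  =>  A A B   (applied A -> A A)
  Step 3: A A B  =>  A A A B   (applied A -> A A)
  Step 4: A A A B  =>  A A A A B   (applied A -> A A)
  Step 5: A A A A B  =>  a A A A B   (applied A -> a)
  Step 6: a A A A B  =>  a a A A B   (applied A -> a)
  Step 7: a a A A B  =>  a a A A A B   (applied A -> A A)
  Step 8: a a A A A B  =>  a a a A A B   (applied A -> a)
  Step 9: a a a A A B  =>  a a a a A B   (applied A -> a)
  Step 10: a a a a A B  =>  a a a a A A B   (applied A -> A A)
  Step 11: a a a a A A B  =>  a a a a A A A B   (applied A -> A A)
  Step 12: a a a a A A A B  =>  a a a a a A A B   (applied A -> a)
  Step 13: a a a a a A A B  =>  a a a a a a A B   (applied A -> a)
  Step 14: a a a a a a A B  =>  a a a a a a a B   (applied A -> a)
  Step 15: a a a a a a a B  =>  a a a a a a a b   (applied B -> b)
Final yield: a a a a a a a b
Total rewrite steps: 15

15


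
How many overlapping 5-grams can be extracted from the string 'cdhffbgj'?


String 'cdhffbgj' has length L = 8.
Number of overlapping n-grams = L - n + 1
Substituting: 8 - 5 + 1 = 4

4


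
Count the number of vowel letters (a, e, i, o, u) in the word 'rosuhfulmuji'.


Scanning each character of 'rosuhfulmuji':
  Position 1: 'r' -> consonant (running count: 0)
  Position 2: 'o' -> vowel (running count: 1)
  Position 3: 's' -> consonant (running count: 1)
  Position 4: 'u' -> vowel (running count: 2)
  Position 5: 'h' -> consonant (running count: 2)
  Position 6: 'f' -> consonant (running count: 2)
  Position 7: 'u' -> vowel (running count: 3)
  Position 8: 'l' -> consonant (running count: 3)
  Position 9: 'm' -> consonant (running count: 3)
  Position 10: 'u' -> vowel (running count: 4)
  Position 11: 'j' -> consonant (running count: 4)
  Position 12: 'i' -> vowel (running count: 5)
Total vowels: 5

5


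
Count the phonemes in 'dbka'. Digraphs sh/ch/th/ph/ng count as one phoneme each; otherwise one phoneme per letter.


Parsing 'dbka' greedily, digraphs first:
  'd' -> consonant phoneme (phonemes so far: 1)
  'b' -> consonant phoneme (phonemes so far: 2)
  'k' -> consonant phoneme (phonemes so far: 3)
  'a' -> vowel phoneme (phonemes so far: 4)
Total phonemes: 4

4


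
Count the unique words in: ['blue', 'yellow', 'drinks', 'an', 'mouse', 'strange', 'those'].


Listing all tokens and tracking unique types:
  Token 1: 'blue' -> NEW (unique so far: 1)
  Token 2: 'yellow' -> NEW (unique so far: 2)
  Token 3: 'drinks' -> NEW (unique so far: 3)
  Token 4: 'an' -> NEW (unique so far: 4)
  Token 5: 'mouse' -> NEW (unique so far: 5)
  Token 6: 'strange' -> NEW (unique so far: 6)
  Token 7: 'those' -> NEW (unique so far: 7)
Unique types: ('an', 'blue', 'drinks', 'mouse', 'strange', 'those', 'yellow')
Vocabulary size: 7

7


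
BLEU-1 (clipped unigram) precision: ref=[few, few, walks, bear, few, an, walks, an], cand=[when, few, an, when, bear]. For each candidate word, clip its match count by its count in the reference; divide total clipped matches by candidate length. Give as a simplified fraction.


Reference word counts: {'an': 2, 'bear': 1, 'few': 3, 'walks': 2}
Checking each candidate word (with clipping):
  'when' -> not in reference -> no match (matches: 0)
  'few' -> in reference (ref count 3, used 1/3) -> match (matches: 1)
  'an' -> in reference (ref count 2, used 1/2) -> match (matches: 2)
  'when' -> not in reference -> no match (matches: 2)
  'bear' -> in reference (ref count 1, used 1/1) -> match (matches: 3)
Clipped matches: 3, Candidate length: 5
Precision = 3/5

3/5


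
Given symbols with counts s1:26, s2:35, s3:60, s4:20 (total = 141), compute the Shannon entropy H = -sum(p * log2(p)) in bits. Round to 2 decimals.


Computing entropy H = -sum(p_i * log2(p_i)):
  s1: p = 26/141 = 0.1844, -p*log2(p) = 0.4498
  s2: p = 35/141 = 0.2482, -p*log2(p) = 0.4990
  s3: p = 60/141 = 0.4255, -p*log2(p) = 0.5245
  s4: p = 20/141 = 0.1418, -p*log2(p) = 0.3997
H = sum of terms = 1.8730
Rounded to 2 decimals: 1.87

1.87


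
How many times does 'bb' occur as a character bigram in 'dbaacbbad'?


Scanning 'dbaacbbad' for bigram 'bb':
  Position 0: 'db' -> no
  Position 1: 'ba' -> no
  Position 2: 'aa' -> no
  Position 3: 'ac' -> no
  Position 4: 'cb' -> no
  Position 5: 'bb' -> MATCH
  Position 6: 'ba' -> no
  Position 7: 'ad' -> no
Total matches: 1

1


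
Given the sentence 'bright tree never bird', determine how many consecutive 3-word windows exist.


Word trigrams from [4] words:
  Trigram 1: (bright tree never)
  Trigram 2: (tree never bird)
Total word trigrams: 4 - 2 = 2

2


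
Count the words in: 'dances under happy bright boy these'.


Counting words by splitting on spaces:
  Word 1: 'dances'
  Word 2: 'under'
  Word 3: 'happy'
  Word 4: 'bright'
  Word 5: 'boy'
  Word 6: 'these'
Total words: 6

6


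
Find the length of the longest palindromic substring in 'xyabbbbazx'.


Scanning 'xyabbbbazx' for palindromic substrings.
Substring at positions 2-7: 'abbbba'.
Check: reverse('abbbba') = 'abbbba' -> palindrome confirmed.
Neighbouring characters ('y' / 'z') break symmetry, so it cannot extend further.
No longer palindromic substring exists; longest length = 6

6


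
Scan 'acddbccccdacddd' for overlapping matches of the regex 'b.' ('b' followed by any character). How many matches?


Pattern: b. means 'b' followed by any character.
Scanning 'acddbccccdacddd' position-by-position:
  Pos 0: window 'ac' -> no
  Pos 1: window 'cd' -> no
  Pos 2: window 'dd' -> no
  Pos 3: window 'db' -> no
  Pos 4: window 'bc' -> MATCH
  Pos 5: window 'cc' -> no
  Pos 6: window 'cc' -> no
  Pos 7: window 'cc' -> no
  Pos 8: window 'cd' -> no
  Pos 9: window 'da' -> no
  Pos 10: window 'ac' -> no
  Pos 11: window 'cd' -> no
  Pos 12: window 'dd' -> no
  Pos 13: window 'dd' -> no
  Pos 14: window 'd' -> no
Total matches: 1

1


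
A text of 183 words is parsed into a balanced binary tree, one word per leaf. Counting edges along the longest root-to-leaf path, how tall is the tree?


In a balanced binary tree with n leaves the deepest leaf is ceil(log2(n)) edges below the root.
log2(183) = 7.5157
ceil(7.5157) = 8
height (edges) = 8

8


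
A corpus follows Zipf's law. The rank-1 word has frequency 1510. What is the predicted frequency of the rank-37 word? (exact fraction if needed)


Zipf's law: freq(rank) = f1 / rank
f1 = 1510, rank = 37
freq = 1510 / 37
GCD(1510, 37) = 1
Simplified: 1510/37

1510/37


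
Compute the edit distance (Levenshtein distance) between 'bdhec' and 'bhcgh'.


Building DP table for s1='bdhec' (len 5) and s2='bhcgh' (len 5):
       b  h  c  g  h
    0  1  2  3  4  5
  b 1  0  1  2  3  4
  d 2  1  1  2  3  4
  h 3  2  1  2  3  3
  e 4  3  2  2  3  4
  c 5  4  3  2  3  4
Edit distance = dp[5][5] = 4

4


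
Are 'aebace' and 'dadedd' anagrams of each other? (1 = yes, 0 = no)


Sort characters of 'aebace': 'aabcee'
Sort characters of 'dadedd': 'adddde'
Sorted forms differ -> they are NOT anagrams
Result: 0

0


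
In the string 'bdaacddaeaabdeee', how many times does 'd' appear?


Scanning 'bdaacddaeaabdeee' for 'd':
  Position 1: 'd' -> MATCH (count: 1)
  Position 5: 'd' -> MATCH (count: 2)
  Position 6: 'd' -> MATCH (count: 3)
  Position 12: 'd' -> MATCH (count: 4)
Total occurrences of 'd': 4

4


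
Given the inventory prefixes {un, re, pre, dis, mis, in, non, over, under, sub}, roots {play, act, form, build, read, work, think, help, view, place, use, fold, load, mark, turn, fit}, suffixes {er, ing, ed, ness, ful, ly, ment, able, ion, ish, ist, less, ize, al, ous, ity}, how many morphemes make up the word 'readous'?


Segmenting 'readous' against the inventory:
  'read' -> root (morpheme 1)
  'ous' -> suffix (morpheme 2)
Total morphemes: 2

2


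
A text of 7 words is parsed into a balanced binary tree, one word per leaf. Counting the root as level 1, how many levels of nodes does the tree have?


In a balanced binary tree with n leaves the deepest leaf is ceil(log2(n)) edges below the root,
so counting node levels inclusive of root and leaves gives ceil(log2(n)) + 1 levels.
log2(7) = 2.8074
ceil(2.8074) = 3
levels = 3 + 1 = 4

4


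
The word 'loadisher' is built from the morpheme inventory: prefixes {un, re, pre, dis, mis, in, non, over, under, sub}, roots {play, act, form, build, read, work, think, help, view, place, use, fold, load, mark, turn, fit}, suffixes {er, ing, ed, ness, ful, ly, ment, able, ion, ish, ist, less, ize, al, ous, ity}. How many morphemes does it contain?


Segmenting 'loadisher' against the inventory:
  'load' -> root (morpheme 1)
  'ish' -> suffix (morpheme 2)
  'er' -> suffix (morpheme 3)
Total morphemes: 3

3


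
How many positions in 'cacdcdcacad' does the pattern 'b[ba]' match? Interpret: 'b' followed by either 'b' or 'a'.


Pattern: b[ba] means 'b' followed by either 'b' or 'a'.
Scanning 'cacdcdcacad' position-by-position:
  Pos 0: window 'ca' -> no
  Pos 1: window 'ac' -> no
  Pos 2: window 'cd' -> no
  Pos 3: window 'dc' -> no
  Pos 4: window 'cd' -> no
  Pos 5: window 'dc' -> no
  Pos 6: window 'ca' -> no
  Pos 7: window 'ac' -> no
  Pos 8: window 'ca' -> no
  Pos 9: window 'ad' -> no
  Pos 10: window 'd' -> no
Total matches: 0

0


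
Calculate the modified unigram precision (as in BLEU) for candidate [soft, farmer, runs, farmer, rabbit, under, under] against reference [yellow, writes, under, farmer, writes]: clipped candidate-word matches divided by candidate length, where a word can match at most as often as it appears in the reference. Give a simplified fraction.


Reference word counts: {'farmer': 1, 'under': 1, 'writes': 2, 'yellow': 1}
Checking each candidate word (with clipping):
  'soft' -> not in reference -> no match (matches: 0)
  'farmer' -> in reference (ref count 1, used 1/1) -> match (matches: 1)
  'runs' -> not in reference -> no match (matches: 1)
  'farmer' -> ref count 1 already used up (1/1) -> clipped, no match (matches: 1)
  'rabbit' -> not in reference -> no match (matches: 1)
  'under' -> in reference (ref count 1, used 1/1) -> match (matches: 2)
  'under' -> ref count 1 already used up (1/1) -> clipped, no match (matches: 2)
Clipped matches: 2, Candidate length: 7
Precision = 2/7

2/7


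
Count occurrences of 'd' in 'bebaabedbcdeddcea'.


Scanning 'bebaabedbcdeddcea' for 'd':
  Position 7: 'd' -> MATCH (count: 1)
  Position 10: 'd' -> MATCH (count: 2)
  Position 12: 'd' -> MATCH (count: 3)
  Position 13: 'd' -> MATCH (count: 4)
Total occurrences of 'd': 4

4


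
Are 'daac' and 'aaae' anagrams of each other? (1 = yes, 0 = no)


Sort characters of 'daac': 'aacd'
Sort characters of 'aaae': 'aaae'
Sorted forms differ -> they are NOT anagrams
Result: 0

0


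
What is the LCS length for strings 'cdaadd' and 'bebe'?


DP table for LCS of 'cdaadd' and 'bebe':
       b  e  b  e
    0  0  0  0  0
  c 0  0  0  0  0
  d 0  0  0  0  0
  a 0  0  0  0  0
  a 0  0  0  0  0
  d 0  0  0  0  0
  d 0  0  0  0  0
LCS length = 0

0


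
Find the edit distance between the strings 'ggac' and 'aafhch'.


Building DP table for s1='ggac' (len 4) and s2='aafhch' (len 6):
       a  a  f  h  c  h
    0  1  2  3  4  5  6
  g 1  1  2  3  4  5  6
  g 2  2  2  3  4  5  6
  a 3  2  2  3  4  5  6
  c 4  3  3  3  4  4  5
Edit distance = dp[4][6] = 5

5


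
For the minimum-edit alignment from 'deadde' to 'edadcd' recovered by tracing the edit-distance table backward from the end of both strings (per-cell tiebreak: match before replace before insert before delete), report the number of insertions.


Edit distance = 4. Backtracking from cell (6, 6) with preference match > replace > insert > delete,
then listing the resulting alignment 'deadde' -> 'edadcd' left to right:
  Step 1: replace d->e
  Step 2: replace e->d
  Step 3: keep 'a'
  Step 4: keep 'd'
  Step 5: replace d->c
  Step 6: replace e->d
Total insertions: 0

0


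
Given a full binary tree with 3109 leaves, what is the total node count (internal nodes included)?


Leaf nodes (terminals): 3109
Internal nodes = n - 1 = 3109 - 1 = 3108
Total = leaves + internal = 3109 + 3108 = 6217

6217


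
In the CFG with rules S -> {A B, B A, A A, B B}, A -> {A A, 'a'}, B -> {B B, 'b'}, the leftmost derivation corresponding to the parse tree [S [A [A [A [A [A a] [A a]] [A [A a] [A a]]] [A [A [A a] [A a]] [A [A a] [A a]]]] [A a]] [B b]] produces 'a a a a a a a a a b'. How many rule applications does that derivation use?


Every bracketed nonterminal node [X ...] in the tree is produced by exactly one rule application.
Reading the tree off as a leftmost derivation:
  Step 1: S  =>  A B   (applied S -> A B)
  Step 2: A B  =>  A A B   (applied A -> A A)
  Step 3: A A B  =>  A A A B   (applied A -> A A)
  Step 4: A A A B  =>  A A A A B   (applied A -> A A)
  Step 5: A A A A B  =>  A A A A A B   (applied A -> A A)
  Step 6: A A A A A B  =>  a A A A A B   (applied A -> a)
  Step 7: a A A A A B  =>  a a A A A B   (applied A -> a)
  Step 8: a a A A A B  =>  a a A A A A B   (applied A -> A A)
  Step 9: a a A A A A B  =>  a a a A A A B   (applied A -> a)
  Step 10: a a a A A A B  =>  a a a a A A B   (applied A -> a)
  Step 11: a a a a A A B  =>  a a a a A A A B   (applied A -> A A)
  Step 12: a a a a A A A B  =>  a a a a A A A A B   (applied A -> A A)
  Step 13: a a a a A A A A B  =>  a a a a a A A A B   (applied A -> a)
  Step 14: a a a a a A A A B  =>  a a a a a a A A B   (applied A -> a)
  Step 15: a a a a a a A A B  =>  a a a a a a A A A B   (applied A -> A A)
  Step 16: a a a a a a A A A B  =>  a a a a a a a A A B   (applied A -> a)
  Step 17: a a a a a a a A A B  =>  a a a a a a a a A B   (applied A -> a)
  Step 18: a a a a a a a a A B  =>  a a a a a a a a a B   (applied A -> a)
  Step 19: a a a a a a a a a B  =>  a a a a a a a a a b   (applied B -> b)
Final yield: a a a a a a a a a b
Total rewrite steps: 19

19


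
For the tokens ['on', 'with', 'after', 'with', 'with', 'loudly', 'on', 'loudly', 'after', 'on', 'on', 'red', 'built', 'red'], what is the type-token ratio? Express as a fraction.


Tokens: 14
Unique types: ('after', 'built', 'loudly', 'on', 'red', 'with') = 6
TTR = 6/14
Simplify: divide both by 2 -> 3/7
TTR = 3/7

3/7


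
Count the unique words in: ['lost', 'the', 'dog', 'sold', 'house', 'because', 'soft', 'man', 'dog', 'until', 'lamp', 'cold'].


Listing all tokens and tracking unique types:
  Token 1: 'lost' -> NEW (unique so far: 1)
  Token 2: 'the' -> NEW (unique so far: 2)
  Token 3: 'dog' -> NEW (unique so far: 3)
  Token 4: 'sold' -> NEW (unique so far: 4)
  Token 5: 'house' -> NEW (unique so far: 5)
  Token 6: 'because' -> NEW (unique so far: 6)
  Token 7: 'soft' -> NEW (unique so far: 7)
  Token 8: 'man' -> NEW (unique so far: 8)
  Token 9: 'dog' -> duplicate (unique so far: 8)
  Token 10: 'until' -> NEW (unique so far: 9)
  Token 11: 'lamp' -> NEW (unique so far: 10)
  Token 12: 'cold' -> NEW (unique so far: 11)
Unique types: ('because', 'cold', 'dog', 'house', 'lamp', 'lost', 'man', 'soft', 'sold', 'the', 'until')
Vocabulary size: 11

11


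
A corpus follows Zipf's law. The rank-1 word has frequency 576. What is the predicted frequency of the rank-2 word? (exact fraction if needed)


Zipf's law: freq(rank) = f1 / rank
f1 = 576, rank = 2
freq = 576 / 2
= 288

288


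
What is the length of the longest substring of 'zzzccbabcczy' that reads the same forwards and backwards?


Scanning 'zzzccbabcczy' for palindromic substrings.
Substring at positions 2-10: 'zccbabccz'.
Check: reverse('zccbabccz') = 'zccbabccz' -> palindrome confirmed.
Neighbouring characters ('z' / 'y') break symmetry, so it cannot extend further.
No longer palindromic substring exists; longest length = 9

9


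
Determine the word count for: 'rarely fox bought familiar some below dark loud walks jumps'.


Counting words by splitting on spaces:
  Word 1: 'rarely'
  Word 2: 'fox'
  Word 3: 'bought'
  Word 4: 'familiar'
  Word 5: 'some'
  Word 6: 'below'
  Word 7: 'dark'
  Word 8: 'loud'
  Word 9: 'walks'
  Word 10: 'jumps'
Total words: 10

10


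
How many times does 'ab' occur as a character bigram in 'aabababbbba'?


Scanning 'aabababbbba' for bigram 'ab':
  Position 0: 'aa' -> no
  Position 1: 'ab' -> MATCH
  Position 2: 'ba' -> no
  Position 3: 'ab' -> MATCH
  Position 4: 'ba' -> no
  Position 5: 'ab' -> MATCH
  Position 6: 'bb' -> no
  Position 7: 'bb' -> no
  Position 8: 'bb' -> no
  Position 9: 'ba' -> no
Total matches: 3

3


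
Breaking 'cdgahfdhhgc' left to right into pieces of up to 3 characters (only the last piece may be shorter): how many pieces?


'cdgahfdhhgc' has 11 characters.
Chunking with max size 3:
  Chunk 1: 'cdg' (positions 0-2)
  Chunk 2: 'ahf' (positions 3-5)
  Chunk 3: 'dhh' (positions 6-8)
  Chunk 4: 'gc' (positions 9-10)
Total chunks: ceil(11 / 3) = 4

4


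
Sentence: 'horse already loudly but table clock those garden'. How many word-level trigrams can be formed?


Word trigrams from [8] words:
  Trigram 1: (horse already loudly)
  Trigram 2: (already loudly but)
  Trigram 3: (loudly but table)
  Trigram 4: (but table clock)
  Trigram 5: (table clock those)
  Trigram 6: (clock those garden)
Total word trigrams: 8 - 2 = 6

6


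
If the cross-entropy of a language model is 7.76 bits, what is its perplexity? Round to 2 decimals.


Perplexity formula: PP = 2^H
H = 7.76
PP = 2^7.76
Decompose: 2^7.76 = 2^7 * 2^0.76
2^7 = 128, 2^0.76 ~ 1.6934906
PP ~ 128 * 1.6934906 = 216.7667968
Rounded to 2 decimals: 216.77

216.77


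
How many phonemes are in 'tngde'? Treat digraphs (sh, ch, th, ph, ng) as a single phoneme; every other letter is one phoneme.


Parsing 'tngde' greedily, digraphs first:
  't' -> consonant phoneme (phonemes so far: 1)
  'ng' -> digraph (1 consonant phoneme) (phonemes so far: 2)
  'd' -> consonant phoneme (phonemes so far: 3)
  'e' -> vowel phoneme (phonemes so far: 4)
Total phonemes: 4

4


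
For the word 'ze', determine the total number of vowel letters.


Scanning each character of 'ze':
  Position 1: 'z' -> consonant (running count: 0)
  Position 2: 'e' -> vowel (running count: 1)
Total vowels: 1

1


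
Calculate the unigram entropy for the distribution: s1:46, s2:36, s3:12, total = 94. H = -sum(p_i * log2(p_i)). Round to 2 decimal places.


Computing entropy H = -sum(p_i * log2(p_i)):
  s1: p = 46/94 = 0.4894, -p*log2(p) = 0.5045
  s2: p = 36/94 = 0.3830, -p*log2(p) = 0.5303
  s3: p = 12/94 = 0.1277, -p*log2(p) = 0.3791
H = sum of terms = 1.4139
Rounded to 2 decimals: 1.41

1.41
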